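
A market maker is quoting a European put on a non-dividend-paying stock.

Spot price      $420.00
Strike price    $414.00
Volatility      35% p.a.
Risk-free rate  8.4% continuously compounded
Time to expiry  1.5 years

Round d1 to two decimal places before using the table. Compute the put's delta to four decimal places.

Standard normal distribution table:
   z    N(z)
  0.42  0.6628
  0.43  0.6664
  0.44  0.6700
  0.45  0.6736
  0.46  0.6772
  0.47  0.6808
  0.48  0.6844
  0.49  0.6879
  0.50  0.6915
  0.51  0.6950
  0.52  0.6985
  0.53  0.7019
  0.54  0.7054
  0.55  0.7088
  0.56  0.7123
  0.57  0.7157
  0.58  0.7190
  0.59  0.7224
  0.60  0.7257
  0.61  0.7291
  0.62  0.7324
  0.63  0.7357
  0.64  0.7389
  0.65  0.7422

σ√T = 0.35·√1.5 = 0.4287
d₁ = [ln(420/414) + (0.084 + ½·0.35²)·1.5] / (σ√T) = (0.0144 + 0.2179) / 0.4287 = 0.5418 which rounds to 0.54
N(d₁) = N(0.54) = 0.7054
Δ_put = N(d₁) − 1 = 0.7054 − 1 = -0.2946

-0.2946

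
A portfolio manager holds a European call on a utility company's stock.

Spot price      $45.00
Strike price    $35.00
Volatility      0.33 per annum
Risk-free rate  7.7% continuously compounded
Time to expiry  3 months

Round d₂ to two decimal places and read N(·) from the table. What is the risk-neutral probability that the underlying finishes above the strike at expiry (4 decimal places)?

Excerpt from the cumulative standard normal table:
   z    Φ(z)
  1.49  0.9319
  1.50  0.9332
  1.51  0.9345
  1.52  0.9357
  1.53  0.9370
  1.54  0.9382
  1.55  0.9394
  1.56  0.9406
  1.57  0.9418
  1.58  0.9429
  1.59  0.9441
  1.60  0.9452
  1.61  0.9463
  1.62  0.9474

σ√T = 0.33 × 0.5000 = 0.1650
ln(S/K) + (r + σ²/2)T = ln(45/35) + (0.077 + 0.33²/2)·0.25 = 0.2513 + 0.0329 = 0.2842
d₁ = 0.2842 / 0.1650 = 1.7223 ≈ 1.72
d₂ = d₁ − σ√T = 1.7223 − 0.1650 = 1.5573 ≈ 1.56
Risk-neutral Pr[S_T > K] = N(d₂) = N(1.56) = 0.9406

0.9406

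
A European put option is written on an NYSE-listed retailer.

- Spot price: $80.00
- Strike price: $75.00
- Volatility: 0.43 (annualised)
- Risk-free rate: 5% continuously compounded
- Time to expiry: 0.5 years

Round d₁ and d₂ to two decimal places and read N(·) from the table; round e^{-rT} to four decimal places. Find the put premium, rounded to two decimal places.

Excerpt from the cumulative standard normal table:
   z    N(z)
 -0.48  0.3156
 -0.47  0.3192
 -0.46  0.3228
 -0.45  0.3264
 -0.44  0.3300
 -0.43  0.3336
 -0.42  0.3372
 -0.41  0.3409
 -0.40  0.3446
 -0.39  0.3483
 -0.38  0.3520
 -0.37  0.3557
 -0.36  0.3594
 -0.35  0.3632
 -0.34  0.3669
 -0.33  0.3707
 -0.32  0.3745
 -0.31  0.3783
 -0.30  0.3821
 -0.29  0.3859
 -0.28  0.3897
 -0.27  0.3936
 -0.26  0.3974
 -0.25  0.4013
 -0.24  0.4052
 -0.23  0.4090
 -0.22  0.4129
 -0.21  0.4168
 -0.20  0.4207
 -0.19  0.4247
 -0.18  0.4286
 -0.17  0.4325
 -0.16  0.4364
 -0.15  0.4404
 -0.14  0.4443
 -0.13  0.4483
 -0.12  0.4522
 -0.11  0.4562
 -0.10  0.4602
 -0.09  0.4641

$6.39

T = 0.5;  σ√T = 0.3041
d₁ = [ln(80/75) + (0.05 + 0.43²/2)·0.5] / 0.3041 = [0.0645 + 0.0712] / 0.3041 = 0.4465 which rounds to 0.45
d₂ = d₁ − σ√T = 0.4465 − 0.3041 = 0.1425 which rounds to 0.14
exp(−rT) = exp(−0.05·0.5) = 0.9753
N(−d₂) = N(-0.14) = 0.4443;  N(−d₁) = N(-0.45) = 0.3264
P = 75·0.9753·0.4443 − 80·0.3264 = 32.4994 − 26.1120 = 6.3874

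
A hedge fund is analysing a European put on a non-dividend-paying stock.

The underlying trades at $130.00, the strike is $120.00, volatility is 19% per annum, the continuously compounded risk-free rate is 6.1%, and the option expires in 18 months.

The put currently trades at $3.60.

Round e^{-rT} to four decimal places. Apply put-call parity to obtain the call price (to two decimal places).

$24.09

e^(−rT) = e^(−0.061·1.5) = 0.9126
Put-call parity: C − P = S − K·e^(−rT) = 130 − 120·0.9126 = 130 − 109.5120 = 20.4880
C = P + (C − P) = 3.60 + (20.4880) = 24.0880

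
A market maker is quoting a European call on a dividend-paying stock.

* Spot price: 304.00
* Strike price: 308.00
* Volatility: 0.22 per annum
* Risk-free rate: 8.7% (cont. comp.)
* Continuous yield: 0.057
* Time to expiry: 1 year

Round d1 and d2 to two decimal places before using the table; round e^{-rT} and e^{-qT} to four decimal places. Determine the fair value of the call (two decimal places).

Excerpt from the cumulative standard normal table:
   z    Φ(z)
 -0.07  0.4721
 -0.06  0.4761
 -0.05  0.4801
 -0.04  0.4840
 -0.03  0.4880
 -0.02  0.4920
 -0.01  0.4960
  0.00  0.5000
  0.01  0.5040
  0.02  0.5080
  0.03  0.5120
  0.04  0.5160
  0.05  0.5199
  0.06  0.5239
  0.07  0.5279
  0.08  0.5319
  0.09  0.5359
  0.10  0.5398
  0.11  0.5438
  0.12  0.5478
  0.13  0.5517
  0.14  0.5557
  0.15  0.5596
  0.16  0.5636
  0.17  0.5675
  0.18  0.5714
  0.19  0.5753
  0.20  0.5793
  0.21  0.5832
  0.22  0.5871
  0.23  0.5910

27.42

σ√T = 0.22·√1 = 0.2200
d₁ = [ln(304/308) + (0.087 − 0.057 + ½·0.22²)·1] / (σ√T) = (-0.0131 + 0.0542) / 0.2200 = 0.1869 which rounds to 0.19
d₂ = 0.1869 − 0.2200 = -0.0331 which rounds to -0.03
e^(−qT) = e^(−0.057·1) = 0.9446;  e^(−rT) = e^(−0.087·1) = 0.9167
N(d₁) = N(0.19) = 0.5753;  N(d₂) = N(-0.03) = 0.4880
C = 304·0.9446·0.5753 − 308·0.9167·0.4880 = 165.2022 − 137.7837 = 27.4186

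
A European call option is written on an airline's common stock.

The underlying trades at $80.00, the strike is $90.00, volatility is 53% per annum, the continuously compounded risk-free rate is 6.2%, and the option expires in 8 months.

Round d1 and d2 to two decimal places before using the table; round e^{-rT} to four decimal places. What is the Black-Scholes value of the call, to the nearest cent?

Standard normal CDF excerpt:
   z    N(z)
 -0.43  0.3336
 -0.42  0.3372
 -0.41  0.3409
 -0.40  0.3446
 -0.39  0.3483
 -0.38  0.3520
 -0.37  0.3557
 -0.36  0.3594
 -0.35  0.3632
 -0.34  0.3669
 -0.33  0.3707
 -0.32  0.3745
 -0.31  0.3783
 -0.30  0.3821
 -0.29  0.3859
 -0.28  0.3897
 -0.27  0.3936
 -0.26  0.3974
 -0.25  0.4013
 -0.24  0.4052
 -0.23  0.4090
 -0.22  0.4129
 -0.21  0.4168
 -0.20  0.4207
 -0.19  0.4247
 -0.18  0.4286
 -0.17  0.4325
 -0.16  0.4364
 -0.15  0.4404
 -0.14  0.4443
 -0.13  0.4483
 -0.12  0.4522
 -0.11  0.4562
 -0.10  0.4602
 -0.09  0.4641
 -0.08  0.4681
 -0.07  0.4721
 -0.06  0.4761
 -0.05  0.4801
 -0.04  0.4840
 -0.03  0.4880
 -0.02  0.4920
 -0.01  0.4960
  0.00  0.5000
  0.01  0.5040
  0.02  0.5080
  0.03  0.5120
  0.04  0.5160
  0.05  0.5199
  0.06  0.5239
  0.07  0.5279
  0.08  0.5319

σ√T = 0.53·√0.6667 = 0.4327
d₁ = [ln(80/90) + (0.062 + 0.53²/2)·0.6667] / 0.4327 = [-0.1178 + 0.1350] / 0.4327 = 0.0397 ⇒ 0.04
d₂ = d₁ − σ√T = 0.0397 − 0.4327 = -0.3930 ⇒ -0.39
e^(−rT) = e^(−0.062·0.6667) = 0.9595
N(d₁) = N(0.04) = 0.5160;  N(d₂) = N(-0.39) = 0.3483
C = 80·0.5160 − 90·0.9595·0.3483 = 41.2800 − 30.0774 = 11.2026

$11.20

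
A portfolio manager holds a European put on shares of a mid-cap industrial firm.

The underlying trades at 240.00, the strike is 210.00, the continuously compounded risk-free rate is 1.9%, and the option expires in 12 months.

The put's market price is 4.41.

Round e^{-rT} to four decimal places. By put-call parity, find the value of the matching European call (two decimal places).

38.36

exp(−rT) = exp(−0.019·1) = 0.9812
Put-call parity: C − P = S − K·e^(−rT) = 240 − 210·0.9812 = 240 − 206.0520 = 33.9480
C = P + (C − P) = 4.41 + (33.9480) = 38.3580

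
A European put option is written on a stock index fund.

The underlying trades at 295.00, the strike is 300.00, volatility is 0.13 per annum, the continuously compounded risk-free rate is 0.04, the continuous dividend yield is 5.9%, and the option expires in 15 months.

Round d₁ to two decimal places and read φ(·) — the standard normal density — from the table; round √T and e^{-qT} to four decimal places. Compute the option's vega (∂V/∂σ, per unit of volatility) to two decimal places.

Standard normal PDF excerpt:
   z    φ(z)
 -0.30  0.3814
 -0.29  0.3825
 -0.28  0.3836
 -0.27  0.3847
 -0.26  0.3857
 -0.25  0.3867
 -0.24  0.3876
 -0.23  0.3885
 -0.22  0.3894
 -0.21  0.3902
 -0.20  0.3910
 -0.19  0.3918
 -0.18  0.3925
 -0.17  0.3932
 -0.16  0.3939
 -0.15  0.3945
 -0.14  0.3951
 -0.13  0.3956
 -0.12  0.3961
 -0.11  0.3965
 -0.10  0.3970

T = 1.25;  σ√T = 0.1453
ln(S/K) + (r − q + σ²/2)T = ln(295/300) + (0.04 − 0.059 + 0.13²/2)·1.25 = -0.0168 − 0.0132 = -0.0300
d₁ = -0.0300 / 0.1453 = -0.2064 ⇒ -0.21
√T = √1.25 = 1.1180
φ(d₁) = φ(-0.21) = 0.3902
exp(−qT) = exp(−0.059·1.25) = 0.9289
vega = S·exp(−qT)·φ(d₁)·√T = 295·0.9289·0.3902·1.1180 = 119.5419

119.54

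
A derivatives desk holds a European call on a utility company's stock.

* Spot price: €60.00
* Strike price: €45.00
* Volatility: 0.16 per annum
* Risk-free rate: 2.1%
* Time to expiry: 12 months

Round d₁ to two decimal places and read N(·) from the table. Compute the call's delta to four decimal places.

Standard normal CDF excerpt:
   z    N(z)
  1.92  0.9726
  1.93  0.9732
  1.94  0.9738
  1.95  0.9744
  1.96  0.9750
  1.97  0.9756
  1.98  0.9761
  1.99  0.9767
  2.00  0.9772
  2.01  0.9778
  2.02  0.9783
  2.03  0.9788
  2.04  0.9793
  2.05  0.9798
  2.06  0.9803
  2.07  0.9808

0.9778

σ√T = 0.16·√1 = 0.1600
d₁ = [ln(60/45) + (0.021 + 0.16²/2)·1] / 0.1600 = [0.2877 + 0.0338] / 0.1600 = 2.0093 ≈ 2.01
N(d₁) = N(2.01) = 0.9778
Δ_call = N(d₁) = 0.9778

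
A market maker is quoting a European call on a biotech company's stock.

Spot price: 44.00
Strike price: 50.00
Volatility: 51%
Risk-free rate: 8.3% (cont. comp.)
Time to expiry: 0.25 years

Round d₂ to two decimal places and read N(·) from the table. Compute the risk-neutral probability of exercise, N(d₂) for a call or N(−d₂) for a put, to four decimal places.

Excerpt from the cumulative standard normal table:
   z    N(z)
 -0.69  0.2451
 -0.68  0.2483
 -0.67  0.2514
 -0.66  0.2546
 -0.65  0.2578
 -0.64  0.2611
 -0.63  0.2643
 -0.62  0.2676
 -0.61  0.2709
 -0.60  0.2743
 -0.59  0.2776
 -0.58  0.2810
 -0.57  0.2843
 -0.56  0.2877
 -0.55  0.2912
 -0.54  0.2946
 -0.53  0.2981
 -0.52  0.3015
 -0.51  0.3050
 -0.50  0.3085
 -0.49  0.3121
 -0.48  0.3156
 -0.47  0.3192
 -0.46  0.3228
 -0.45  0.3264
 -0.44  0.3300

0.2912

T = 0.25;  σ√T = 0.2550
d₁ = [ln(44/50) + (0.083 + 0.51²/2)·0.25] / 0.2550 = [-0.1278 + 0.0533] / 0.2550 = -0.2924 ⇒ -0.29
d₂ = d₁ − σ√T = -0.2924 − 0.2550 = -0.5474 ⇒ -0.55
Risk-neutral Pr[S_T > K] = N(d₂) = N(-0.55) = 0.2912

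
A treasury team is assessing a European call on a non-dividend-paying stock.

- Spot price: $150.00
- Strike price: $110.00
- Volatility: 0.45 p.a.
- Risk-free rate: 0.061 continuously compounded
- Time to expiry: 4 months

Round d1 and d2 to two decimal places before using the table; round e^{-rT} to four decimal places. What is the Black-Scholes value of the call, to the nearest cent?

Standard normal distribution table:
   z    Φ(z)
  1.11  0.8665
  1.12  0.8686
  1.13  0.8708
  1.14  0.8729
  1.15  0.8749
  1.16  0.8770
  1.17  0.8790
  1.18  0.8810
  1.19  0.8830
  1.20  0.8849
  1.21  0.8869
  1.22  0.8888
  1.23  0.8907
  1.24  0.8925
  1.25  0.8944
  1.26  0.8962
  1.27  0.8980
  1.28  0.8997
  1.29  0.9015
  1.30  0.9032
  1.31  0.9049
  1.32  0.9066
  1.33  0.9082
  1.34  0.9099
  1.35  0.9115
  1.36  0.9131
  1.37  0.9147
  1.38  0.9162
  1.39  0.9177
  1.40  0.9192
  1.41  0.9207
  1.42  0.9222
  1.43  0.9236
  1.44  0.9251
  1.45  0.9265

$43.79

σ√T = 0.45 × 0.5774 = 0.2598
d₁ = [ln(150/110) + (0.061 + 0.45²/2)·0.3333] / 0.2598 = [0.3102 + 0.0541] / 0.2598 = 1.4020 ≈ 1.40
d₂ = d₁ − σ√T = 1.4020 − 0.2598 = 1.1421 ≈ 1.14
exp(−rT) = exp(−0.061·0.3333) = 0.9799
C = 150·N(1.40) − 110·0.9799·N(1.14) = 150·0.9192 − 110·0.9799·0.8729 = 137.8800 − 94.0890 = 43.7910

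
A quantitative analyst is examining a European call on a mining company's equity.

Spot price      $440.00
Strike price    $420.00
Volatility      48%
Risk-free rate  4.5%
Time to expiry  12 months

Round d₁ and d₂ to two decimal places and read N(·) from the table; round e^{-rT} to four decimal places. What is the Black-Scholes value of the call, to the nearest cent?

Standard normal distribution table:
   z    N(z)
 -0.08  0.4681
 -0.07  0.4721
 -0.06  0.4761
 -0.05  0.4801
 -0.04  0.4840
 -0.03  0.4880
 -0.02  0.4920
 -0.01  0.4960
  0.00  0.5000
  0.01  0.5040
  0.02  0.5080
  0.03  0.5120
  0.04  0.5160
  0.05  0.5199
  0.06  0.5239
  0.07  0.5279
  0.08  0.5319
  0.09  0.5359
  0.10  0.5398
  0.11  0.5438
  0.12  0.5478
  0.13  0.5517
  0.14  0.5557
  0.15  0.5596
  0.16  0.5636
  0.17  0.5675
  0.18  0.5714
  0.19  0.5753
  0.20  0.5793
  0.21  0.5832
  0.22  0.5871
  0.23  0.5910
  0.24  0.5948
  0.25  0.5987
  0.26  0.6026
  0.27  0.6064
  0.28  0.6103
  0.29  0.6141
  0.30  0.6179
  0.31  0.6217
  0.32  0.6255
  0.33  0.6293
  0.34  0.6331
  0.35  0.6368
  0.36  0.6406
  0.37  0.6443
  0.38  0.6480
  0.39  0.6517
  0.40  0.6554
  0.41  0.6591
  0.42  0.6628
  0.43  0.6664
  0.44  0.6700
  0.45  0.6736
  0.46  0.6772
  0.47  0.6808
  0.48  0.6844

$100.45

T = 1;  σ√T = 0.4800
d₁ = [ln(440/420) + (0.045 + 0.48²/2)·1] / 0.4800 = [0.0465 + 0.1602] / 0.4800 = 0.4307 ≈ 0.43
d₂ = d₁ − σ√T = 0.4307 − 0.4800 = -0.0493 ≈ -0.05
e^(−rT) = e^(−0.045·1) = 0.9560
N(d₁) = N(0.43) = 0.6664;  N(d₂) = N(-0.05) = 0.4801
C = 440·0.6664 − 420·0.9560·0.4801 = 293.2160 − 192.7698 = 100.4462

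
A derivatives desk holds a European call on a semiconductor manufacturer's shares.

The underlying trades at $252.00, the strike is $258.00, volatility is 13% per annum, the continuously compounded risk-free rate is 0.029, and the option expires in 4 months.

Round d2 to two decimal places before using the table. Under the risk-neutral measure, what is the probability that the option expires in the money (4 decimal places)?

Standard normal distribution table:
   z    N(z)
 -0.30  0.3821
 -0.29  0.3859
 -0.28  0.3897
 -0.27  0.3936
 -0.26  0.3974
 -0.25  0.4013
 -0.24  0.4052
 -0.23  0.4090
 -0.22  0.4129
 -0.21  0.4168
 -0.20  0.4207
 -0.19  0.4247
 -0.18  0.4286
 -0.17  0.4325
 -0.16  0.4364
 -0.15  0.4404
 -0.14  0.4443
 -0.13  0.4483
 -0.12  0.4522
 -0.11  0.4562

0.4129

T = 0.3333;  σ√T = 0.0751
ln(S/K) + (r + σ²/2)T = ln(252/258) + (0.029 + 0.13²/2)·0.3333 = -0.0235 + 0.0125 = -0.0110
d₁ = -0.0110 / 0.0751 = -0.1472 ≈ -0.15
d₂ = d₁ − σ√T = -0.1472 − 0.0751 = -0.2222 ≈ -0.22
Pr(exercise) under Q = N(d₂) = 0.4129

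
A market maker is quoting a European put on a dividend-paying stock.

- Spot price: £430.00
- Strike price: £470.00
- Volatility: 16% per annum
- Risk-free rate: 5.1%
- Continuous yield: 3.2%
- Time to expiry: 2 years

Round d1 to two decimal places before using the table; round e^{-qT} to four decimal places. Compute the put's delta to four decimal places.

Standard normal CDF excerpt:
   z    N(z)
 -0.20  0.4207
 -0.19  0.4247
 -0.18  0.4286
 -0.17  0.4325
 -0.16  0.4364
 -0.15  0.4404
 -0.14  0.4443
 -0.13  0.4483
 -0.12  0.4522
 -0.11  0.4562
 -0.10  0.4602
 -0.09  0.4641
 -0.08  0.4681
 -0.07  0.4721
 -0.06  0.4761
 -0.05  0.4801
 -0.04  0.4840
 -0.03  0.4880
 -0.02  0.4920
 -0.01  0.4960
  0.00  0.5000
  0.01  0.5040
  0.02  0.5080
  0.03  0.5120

-0.5101

T = 2;  σ√T = 0.2263
d₁ = [ln(430/470) + (0.051 − 0.032 + ½·0.16²)·2] / (σ√T) = (-0.0889 + 0.0636) / 0.2263 = -0.1120 ⇒ -0.11
N(d₁) = N(-0.11) = 0.4562
Δ_put = e^(−qT)·(N(d₁) − 1) = 0.9380·(0.4562 − 1) = -0.5101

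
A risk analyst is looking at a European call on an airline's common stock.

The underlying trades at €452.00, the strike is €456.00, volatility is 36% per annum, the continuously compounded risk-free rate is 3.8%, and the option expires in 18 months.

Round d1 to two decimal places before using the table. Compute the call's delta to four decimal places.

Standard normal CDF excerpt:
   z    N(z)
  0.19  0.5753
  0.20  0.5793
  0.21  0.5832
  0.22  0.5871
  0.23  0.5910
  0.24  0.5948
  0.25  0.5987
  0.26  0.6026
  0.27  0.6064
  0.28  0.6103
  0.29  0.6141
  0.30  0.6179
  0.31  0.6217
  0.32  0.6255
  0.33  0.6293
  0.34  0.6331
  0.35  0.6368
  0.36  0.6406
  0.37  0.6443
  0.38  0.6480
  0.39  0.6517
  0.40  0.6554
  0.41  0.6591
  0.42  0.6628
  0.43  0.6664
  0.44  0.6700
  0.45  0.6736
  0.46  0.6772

σ√T = 0.36 × 1.2247 = 0.4409
d₁ = [ln(452/456) + (0.038 + 0.36²/2)·1.5] / 0.4409 = [-0.0088 + 0.1542] / 0.4409 = 0.3297 which rounds to 0.33
N(d₁) = N(0.33) = 0.6293
Δ_call = N(d₁) = 0.6293

0.6293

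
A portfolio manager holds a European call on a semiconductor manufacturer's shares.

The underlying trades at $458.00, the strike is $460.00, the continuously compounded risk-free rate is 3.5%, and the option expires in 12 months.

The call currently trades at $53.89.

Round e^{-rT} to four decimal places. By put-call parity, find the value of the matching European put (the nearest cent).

$40.07

exp(−rT) = exp(−0.035·1) = 0.9656
Put-call parity: C − P = S − K·e^(−rT) = 458 − 460·0.9656 = 458 − 444.1760 = 13.8240
P = C − (C − P) = 53.89 − (13.8240) = 40.0660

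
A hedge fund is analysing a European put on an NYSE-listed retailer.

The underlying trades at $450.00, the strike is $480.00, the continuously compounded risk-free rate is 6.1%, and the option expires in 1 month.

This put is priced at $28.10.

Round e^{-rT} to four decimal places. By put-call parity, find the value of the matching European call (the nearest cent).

$0.55

e^(−rT) = e^(−0.061·0.08333) = 0.9949
Put-call parity: C − P = S − K·e^(−rT) = 450 − 480·0.9949 = 450 − 477.5520 = -27.5520
C = P + (C − P) = 28.10 + (-27.5520) = 0.5480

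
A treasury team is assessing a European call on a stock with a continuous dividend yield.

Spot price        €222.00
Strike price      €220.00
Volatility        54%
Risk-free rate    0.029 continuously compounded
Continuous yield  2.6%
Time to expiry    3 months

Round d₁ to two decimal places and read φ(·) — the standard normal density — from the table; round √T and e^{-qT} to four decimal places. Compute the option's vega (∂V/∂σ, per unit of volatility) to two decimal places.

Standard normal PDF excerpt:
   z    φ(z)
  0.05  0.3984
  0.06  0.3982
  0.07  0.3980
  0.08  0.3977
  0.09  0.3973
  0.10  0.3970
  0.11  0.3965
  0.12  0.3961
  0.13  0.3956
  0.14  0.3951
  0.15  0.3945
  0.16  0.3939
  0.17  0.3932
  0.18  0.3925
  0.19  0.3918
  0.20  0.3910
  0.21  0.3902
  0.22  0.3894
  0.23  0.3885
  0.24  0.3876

σ√T = 0.54 × 0.5000 = 0.2700
d₁ = [ln(222/220) + (0.029 − 0.026 + 0.54²/2)·0.25] / 0.2700 = [0.0090 + 0.0372] / 0.2700 = 0.1713 → 0.17
√T = √0.25 = 0.5000
φ(d₁) = φ(0.17) = 0.3932
e^(−qT) = e^(−0.026·0.25) = 0.9935
vega = S·e^(−qT)·φ(d₁)·√T = 222·0.9935·0.3932·0.5000 = 43.3615

43.36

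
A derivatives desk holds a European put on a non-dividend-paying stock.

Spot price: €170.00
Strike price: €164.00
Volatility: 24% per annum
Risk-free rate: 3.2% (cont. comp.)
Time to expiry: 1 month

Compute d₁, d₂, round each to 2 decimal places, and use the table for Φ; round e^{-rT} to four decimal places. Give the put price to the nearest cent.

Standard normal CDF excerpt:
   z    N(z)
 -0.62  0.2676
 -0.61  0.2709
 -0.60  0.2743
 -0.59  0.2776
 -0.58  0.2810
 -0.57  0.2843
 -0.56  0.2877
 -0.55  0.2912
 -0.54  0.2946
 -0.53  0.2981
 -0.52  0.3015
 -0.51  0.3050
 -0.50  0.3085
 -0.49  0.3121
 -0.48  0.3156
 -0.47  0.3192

σ√T = 0.24·√0.08333 = 0.0693
d₁ = [ln(170/164) + (0.032 + 0.24²/2)·0.08333] / 0.0693 = [0.0359 + 0.0051] / 0.0693 = 0.5918 ≈ 0.59
d₂ = d₁ − σ√T = 0.5918 − 0.0693 = 0.5225 ≈ 0.52
exp(−rT) = exp(−0.032·0.08333) = 0.9973
P = 164·0.9973·N(-0.52) − 170·N(-0.59) = 164·0.9973·0.3015 − 170·0.2776 = 49.3125 − 47.1920 = 2.1205

€2.12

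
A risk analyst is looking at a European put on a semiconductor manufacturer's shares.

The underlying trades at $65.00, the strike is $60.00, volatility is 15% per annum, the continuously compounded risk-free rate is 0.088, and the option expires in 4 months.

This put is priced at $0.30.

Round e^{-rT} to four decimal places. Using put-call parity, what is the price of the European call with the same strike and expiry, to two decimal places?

exp(−rT) = exp(−0.088·0.3333) = 0.9711
Put-call parity: C − P = S − K·e^(−rT) = 65 − 60·0.9711 = 65 − 58.2660 = 6.7340
C = P + (C − P) = 0.30 + (6.7340) = 7.0340

$7.03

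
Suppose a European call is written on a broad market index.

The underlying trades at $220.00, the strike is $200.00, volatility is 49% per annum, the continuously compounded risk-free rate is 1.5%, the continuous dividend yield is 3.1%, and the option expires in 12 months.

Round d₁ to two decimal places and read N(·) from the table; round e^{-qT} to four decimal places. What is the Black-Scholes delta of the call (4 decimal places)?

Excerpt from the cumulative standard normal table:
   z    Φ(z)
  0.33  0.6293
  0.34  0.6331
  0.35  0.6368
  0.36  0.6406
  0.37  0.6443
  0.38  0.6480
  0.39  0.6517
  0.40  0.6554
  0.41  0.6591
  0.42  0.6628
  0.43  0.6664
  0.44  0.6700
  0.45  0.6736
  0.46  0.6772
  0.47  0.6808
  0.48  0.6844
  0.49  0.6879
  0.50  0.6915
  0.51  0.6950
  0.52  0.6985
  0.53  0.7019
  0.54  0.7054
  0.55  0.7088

σ√T = 0.49·√1 = 0.4900
d₁ = [ln(220/200) + (0.015 − 0.031 + 0.49²/2)·1] / 0.4900 = [0.0953 + 0.1040] / 0.4900 = 0.4069 → 0.41
N(d₁) = N(0.41) = 0.6591
Δ_call = e^(−qT)·N(d₁) = 0.9695·0.6591 = 0.6390

0.6390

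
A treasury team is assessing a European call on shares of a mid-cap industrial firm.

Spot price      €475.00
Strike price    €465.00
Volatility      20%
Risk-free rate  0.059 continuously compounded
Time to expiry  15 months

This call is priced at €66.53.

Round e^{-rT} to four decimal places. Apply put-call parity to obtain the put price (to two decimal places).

€23.47

e^(−rT) = e^(−0.059·1.25) = 0.9289
Put-call parity: C − P = S − K·e^(−rT) = 475 − 465·0.9289 = 475 − 431.9385 = 43.0615
P = C − (C − P) = 66.53 − (43.0615) = 23.4685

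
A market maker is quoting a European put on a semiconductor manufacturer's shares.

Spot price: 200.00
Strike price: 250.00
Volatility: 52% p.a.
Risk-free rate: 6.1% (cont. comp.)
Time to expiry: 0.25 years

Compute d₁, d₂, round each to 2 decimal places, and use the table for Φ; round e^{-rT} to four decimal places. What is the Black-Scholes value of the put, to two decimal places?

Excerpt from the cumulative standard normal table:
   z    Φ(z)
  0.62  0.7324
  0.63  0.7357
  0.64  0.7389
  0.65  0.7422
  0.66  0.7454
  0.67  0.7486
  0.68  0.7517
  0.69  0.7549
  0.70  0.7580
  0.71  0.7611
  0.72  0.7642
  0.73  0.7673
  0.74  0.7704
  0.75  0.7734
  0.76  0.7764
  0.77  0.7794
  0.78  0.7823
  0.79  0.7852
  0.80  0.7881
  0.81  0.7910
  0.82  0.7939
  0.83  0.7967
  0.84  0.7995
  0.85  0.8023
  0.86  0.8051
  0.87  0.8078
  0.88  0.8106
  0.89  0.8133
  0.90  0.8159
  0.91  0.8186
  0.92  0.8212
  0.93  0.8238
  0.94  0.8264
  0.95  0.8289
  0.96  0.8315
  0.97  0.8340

53.12

σ√T = 0.52 × 0.5000 = 0.2600
d₁ = [ln(200/250) + (0.061 + 0.52²/2)·0.25] / 0.2600 = [-0.2231 + 0.0491] / 0.2600 = -0.6696 → -0.67
d₂ = d₁ − σ√T = -0.6696 − 0.2600 = -0.9296 → -0.93
exp(−rT) = exp(−0.061·0.25) = 0.9849
N(−d₂) = N(0.93) = 0.8238;  N(−d₁) = N(0.67) = 0.7486
P = 250·0.9849·0.8238 − 200·0.7486 = 202.8402 − 149.7200 = 53.1202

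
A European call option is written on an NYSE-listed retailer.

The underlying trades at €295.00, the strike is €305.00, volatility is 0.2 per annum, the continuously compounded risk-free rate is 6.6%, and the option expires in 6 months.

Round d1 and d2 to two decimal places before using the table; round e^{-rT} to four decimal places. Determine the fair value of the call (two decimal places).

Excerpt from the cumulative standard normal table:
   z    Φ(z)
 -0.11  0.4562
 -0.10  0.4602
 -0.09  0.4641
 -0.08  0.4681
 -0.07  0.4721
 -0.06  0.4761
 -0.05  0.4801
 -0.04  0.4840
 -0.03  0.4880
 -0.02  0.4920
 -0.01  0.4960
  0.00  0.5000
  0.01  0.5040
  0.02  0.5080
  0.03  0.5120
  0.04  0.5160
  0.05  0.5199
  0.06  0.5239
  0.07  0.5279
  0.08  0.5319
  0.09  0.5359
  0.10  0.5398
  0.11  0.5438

σ√T = 0.2·√0.5 = 0.1414
d₁ = [ln(295/305) + (0.066 + 0.2²/2)·0.5] / 0.1414 = [-0.0333 + 0.0430] / 0.1414 = 0.0683 → 0.07
d₂ = d₁ − σ√T = 0.0683 − 0.1414 = -0.0731 → -0.07
exp(−rT) = exp(−0.066·0.5) = 0.9675
N(d₁) = N(0.07) = 0.5279;  N(d₂) = N(-0.07) = 0.4721
C = 295·0.5279 − 305·0.9675·0.4721 = 155.7305 − 139.3108 = 16.4197

€16.42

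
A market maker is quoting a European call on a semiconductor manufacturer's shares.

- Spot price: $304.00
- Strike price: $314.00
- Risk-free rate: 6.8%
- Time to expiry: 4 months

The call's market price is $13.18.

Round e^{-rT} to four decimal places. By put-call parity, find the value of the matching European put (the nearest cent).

e^(−rT) = e^(−0.068·0.3333) = 0.9776
Put-call parity: C − P = S − K·e^(−rT) = 304 − 314·0.9776 = 304 − 306.9664 = -2.9664
P = C − (C − P) = 13.18 − (-2.9664) = 16.1464

$16.15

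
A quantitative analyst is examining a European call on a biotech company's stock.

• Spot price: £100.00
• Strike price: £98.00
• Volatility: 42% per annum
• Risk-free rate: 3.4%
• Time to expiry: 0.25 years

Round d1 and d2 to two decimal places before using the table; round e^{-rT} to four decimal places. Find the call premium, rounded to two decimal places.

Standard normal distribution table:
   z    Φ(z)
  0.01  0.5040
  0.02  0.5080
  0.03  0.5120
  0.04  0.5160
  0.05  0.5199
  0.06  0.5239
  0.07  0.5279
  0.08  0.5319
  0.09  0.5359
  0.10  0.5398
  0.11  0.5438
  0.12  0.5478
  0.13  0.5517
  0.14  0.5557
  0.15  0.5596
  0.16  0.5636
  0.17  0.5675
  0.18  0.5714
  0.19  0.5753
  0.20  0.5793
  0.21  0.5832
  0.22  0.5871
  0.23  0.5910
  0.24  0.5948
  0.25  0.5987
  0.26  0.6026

T = 0.25;  σ√T = 0.2100
d₁ = [ln(100/98) + (0.034 + 0.42²/2)·0.25] / 0.2100 = [0.0202 + 0.0305] / 0.2100 = 0.2417 ⇒ 0.24
d₂ = d₁ − σ√T = 0.2417 − 0.2100 = 0.0317 ⇒ 0.03
e^(−rT) = e^(−0.034·0.25) = 0.9915
N(d₁) = N(0.24) = 0.5948;  N(d₂) = N(0.03) = 0.5120
C = 100·0.5948 − 98·0.9915·0.5120 = 59.4800 − 49.7495 = 9.7305

£9.73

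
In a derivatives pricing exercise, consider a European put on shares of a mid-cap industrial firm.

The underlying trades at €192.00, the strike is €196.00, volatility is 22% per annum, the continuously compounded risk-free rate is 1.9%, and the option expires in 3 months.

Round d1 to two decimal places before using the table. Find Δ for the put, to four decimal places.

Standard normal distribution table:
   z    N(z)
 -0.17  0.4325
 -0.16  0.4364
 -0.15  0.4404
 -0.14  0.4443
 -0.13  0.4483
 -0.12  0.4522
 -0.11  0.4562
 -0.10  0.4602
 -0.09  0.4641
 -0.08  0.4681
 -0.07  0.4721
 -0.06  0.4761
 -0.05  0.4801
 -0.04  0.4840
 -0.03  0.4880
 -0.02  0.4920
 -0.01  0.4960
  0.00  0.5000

-0.5359

σ√T = 0.22·√0.25 = 0.1100
d₁ = [ln(192/196) + (0.019 + ½·0.22²)·0.25] / (σ√T) = (-0.0206 + 0.0108) / 0.1100 = -0.0893 ⇒ -0.09
N(d₁) = N(-0.09) = 0.4641
Δ_put = N(d₁) − 1 = 0.4641 − 1 = -0.5359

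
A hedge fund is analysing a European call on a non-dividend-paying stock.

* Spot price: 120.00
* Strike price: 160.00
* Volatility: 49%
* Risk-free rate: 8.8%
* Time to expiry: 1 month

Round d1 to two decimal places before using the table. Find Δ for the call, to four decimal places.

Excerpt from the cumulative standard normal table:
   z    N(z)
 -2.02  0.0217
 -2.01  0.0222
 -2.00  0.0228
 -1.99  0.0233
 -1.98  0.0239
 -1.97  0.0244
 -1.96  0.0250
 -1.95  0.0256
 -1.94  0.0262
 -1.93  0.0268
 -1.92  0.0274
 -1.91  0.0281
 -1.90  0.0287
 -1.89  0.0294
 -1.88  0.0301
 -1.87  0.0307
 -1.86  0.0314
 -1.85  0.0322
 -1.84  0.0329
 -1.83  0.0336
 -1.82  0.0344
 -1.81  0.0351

0.0281

T = 0.08333;  σ√T = 0.1415
d₁ = [ln(120/160) + (0.088 + ½·0.49²)·0.08333] / (σ√T) = (-0.2877 + 0.0173) / 0.1415 = -1.9112 → -1.91
N(d₁) = N(-1.91) = 0.0281
Δ_call = N(d₁) = 0.0281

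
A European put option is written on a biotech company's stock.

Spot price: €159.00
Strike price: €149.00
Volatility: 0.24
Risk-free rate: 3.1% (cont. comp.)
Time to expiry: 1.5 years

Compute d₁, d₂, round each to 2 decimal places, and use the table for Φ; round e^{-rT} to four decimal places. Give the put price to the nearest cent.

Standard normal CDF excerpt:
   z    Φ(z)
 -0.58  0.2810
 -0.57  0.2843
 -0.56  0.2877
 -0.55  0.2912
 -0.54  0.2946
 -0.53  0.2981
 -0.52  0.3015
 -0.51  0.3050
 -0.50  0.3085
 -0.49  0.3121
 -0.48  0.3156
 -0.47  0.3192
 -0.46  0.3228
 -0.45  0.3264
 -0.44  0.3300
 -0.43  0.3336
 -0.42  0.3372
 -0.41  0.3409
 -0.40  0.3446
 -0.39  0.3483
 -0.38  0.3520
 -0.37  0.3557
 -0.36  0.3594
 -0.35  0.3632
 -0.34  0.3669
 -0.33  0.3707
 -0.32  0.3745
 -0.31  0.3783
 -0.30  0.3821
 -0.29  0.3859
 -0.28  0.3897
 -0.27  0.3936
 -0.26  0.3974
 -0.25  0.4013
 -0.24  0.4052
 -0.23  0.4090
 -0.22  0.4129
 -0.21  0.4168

€10.78

σ√T = 0.24 × 1.2247 = 0.2939
d₁ = [ln(159/149) + (0.031 + 0.24²/2)·1.5] / 0.2939 = [0.0650 + 0.0897] / 0.2939 = 0.5262 ⇒ 0.53
d₂ = d₁ − σ√T = 0.5262 − 0.2939 = 0.2322 ⇒ 0.23
e^(−rT) = e^(−0.031·1.5) = 0.9546
P = 149·0.9546·N(-0.23) − 159·N(-0.53) = 149·0.9546·0.4090 − 159·0.2981 = 58.1743 − 47.3979 = 10.7764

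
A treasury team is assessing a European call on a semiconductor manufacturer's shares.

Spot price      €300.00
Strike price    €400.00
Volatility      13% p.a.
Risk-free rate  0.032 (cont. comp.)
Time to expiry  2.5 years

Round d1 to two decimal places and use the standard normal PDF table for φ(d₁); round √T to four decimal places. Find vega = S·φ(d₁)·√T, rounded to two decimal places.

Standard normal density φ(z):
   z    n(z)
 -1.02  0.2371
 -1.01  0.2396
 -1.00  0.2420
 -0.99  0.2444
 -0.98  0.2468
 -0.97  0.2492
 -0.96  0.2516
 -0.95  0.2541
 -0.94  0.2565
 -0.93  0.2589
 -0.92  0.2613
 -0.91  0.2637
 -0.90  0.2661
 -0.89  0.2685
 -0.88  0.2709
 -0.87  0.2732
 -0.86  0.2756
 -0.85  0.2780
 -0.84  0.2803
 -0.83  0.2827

125.08

T = 2.5;  σ√T = 0.2055
d₁ = [ln(300/400) + (0.032 + 0.13²/2)·2.5] / 0.2055 = [-0.2877 + 0.1011] / 0.2055 = -0.9076 → -0.91
√T = √2.5 = 1.5811
φ(d₁) = φ(-0.91) = 0.2637
vega = S·φ(d₁)·√T = 300·0.2637·1.5811 = 125.0808
(The put has the same vega.)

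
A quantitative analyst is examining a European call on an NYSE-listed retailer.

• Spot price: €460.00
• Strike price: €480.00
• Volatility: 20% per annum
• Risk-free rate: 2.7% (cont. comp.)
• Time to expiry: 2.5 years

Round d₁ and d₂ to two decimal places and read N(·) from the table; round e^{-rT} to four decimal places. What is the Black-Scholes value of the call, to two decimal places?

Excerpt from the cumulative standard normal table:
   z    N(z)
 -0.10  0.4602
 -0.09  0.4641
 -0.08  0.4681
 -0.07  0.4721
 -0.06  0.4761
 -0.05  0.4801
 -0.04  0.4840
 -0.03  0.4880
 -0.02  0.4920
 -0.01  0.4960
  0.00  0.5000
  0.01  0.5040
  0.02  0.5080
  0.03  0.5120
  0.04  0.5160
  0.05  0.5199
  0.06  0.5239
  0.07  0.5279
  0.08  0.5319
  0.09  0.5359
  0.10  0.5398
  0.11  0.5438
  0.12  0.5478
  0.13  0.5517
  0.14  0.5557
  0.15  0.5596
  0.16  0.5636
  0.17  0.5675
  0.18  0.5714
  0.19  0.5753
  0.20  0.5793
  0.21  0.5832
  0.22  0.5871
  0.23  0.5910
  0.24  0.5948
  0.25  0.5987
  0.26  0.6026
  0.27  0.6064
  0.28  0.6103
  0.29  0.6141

σ√T = 0.2 × 1.5811 = 0.3162
d₁ = [ln(460/480) + (0.027 + 0.2²/2)·2.5] / 0.3162 = [-0.0426 + 0.1175] / 0.3162 = 0.2370 ⇒ 0.24
d₂ = d₁ − σ√T = 0.2370 − 0.3162 = -0.0792 ⇒ -0.08
exp(−rT) = exp(−0.027·2.5) = 0.9347
N(d₁) = N(0.24) = 0.5948;  N(d₂) = N(-0.08) = 0.4681
C = 460·0.5948 − 480·0.9347·0.4681 = 273.6080 − 210.0159 = 63.5921

€63.59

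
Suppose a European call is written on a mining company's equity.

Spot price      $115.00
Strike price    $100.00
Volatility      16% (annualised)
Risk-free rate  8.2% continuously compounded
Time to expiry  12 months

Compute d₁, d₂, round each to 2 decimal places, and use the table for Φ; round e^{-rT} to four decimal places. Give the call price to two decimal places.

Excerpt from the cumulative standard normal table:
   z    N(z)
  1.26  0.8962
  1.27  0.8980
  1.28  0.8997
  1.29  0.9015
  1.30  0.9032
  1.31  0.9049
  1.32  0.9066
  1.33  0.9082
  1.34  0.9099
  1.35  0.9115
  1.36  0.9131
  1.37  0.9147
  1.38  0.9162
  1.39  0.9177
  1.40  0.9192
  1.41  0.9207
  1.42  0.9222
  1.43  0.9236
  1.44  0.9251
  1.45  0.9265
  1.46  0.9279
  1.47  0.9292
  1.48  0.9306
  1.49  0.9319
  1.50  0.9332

$23.49

T = 1;  σ√T = 0.1600
d₁ = [ln(115/100) + (0.082 + 0.16²/2)·1] / 0.1600 = [0.1398 + 0.0948] / 0.1600 = 1.4660 ⇒ 1.47
d₂ = d₁ − σ√T = 1.4660 − 0.1600 = 1.3060 ⇒ 1.31
e^(−rT) = e^(−0.082·1) = 0.9213
N(d₁) = N(1.47) = 0.9292;  N(d₂) = N(1.31) = 0.9049
C = 115·0.9292 − 100·0.9213·0.9049 = 106.8580 − 83.3684 = 23.4896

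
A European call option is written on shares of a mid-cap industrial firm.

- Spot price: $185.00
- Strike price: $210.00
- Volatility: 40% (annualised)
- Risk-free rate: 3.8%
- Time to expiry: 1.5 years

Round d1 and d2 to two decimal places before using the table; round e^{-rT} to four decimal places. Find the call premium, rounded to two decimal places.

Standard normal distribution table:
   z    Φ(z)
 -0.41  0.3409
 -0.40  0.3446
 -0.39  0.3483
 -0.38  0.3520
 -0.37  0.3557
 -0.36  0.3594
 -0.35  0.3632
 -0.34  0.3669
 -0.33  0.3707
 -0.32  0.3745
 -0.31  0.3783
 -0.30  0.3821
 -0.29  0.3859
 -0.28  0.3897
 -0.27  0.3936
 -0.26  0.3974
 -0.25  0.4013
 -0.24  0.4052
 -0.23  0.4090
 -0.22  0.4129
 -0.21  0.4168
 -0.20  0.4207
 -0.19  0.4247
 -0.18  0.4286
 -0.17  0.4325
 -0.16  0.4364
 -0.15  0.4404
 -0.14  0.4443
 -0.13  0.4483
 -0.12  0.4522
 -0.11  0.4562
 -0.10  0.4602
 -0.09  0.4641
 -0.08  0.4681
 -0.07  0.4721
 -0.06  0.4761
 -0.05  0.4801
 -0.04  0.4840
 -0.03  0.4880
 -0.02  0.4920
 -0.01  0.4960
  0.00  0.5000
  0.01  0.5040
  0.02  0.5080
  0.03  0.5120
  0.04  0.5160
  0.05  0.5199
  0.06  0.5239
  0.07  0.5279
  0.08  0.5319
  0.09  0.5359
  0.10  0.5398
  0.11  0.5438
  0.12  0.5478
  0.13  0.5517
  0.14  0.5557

σ√T = 0.4 × 1.2247 = 0.4899
d₁ = [ln(185/210) + (0.038 + 0.4²/2)·1.5] / 0.4899 = [-0.1268 + 0.1770] / 0.4899 = 0.1026 ≈ 0.10
d₂ = d₁ − σ√T = 0.1026 − 0.4899 = -0.3873 ≈ -0.39
e^(−rT) = e^(−0.038·1.5) = 0.9446
N(d₁) = N(0.10) = 0.5398;  N(d₂) = N(-0.39) = 0.3483
C = 185·0.5398 − 210·0.9446·0.3483 = 99.8630 − 69.0909 = 30.7721

$30.77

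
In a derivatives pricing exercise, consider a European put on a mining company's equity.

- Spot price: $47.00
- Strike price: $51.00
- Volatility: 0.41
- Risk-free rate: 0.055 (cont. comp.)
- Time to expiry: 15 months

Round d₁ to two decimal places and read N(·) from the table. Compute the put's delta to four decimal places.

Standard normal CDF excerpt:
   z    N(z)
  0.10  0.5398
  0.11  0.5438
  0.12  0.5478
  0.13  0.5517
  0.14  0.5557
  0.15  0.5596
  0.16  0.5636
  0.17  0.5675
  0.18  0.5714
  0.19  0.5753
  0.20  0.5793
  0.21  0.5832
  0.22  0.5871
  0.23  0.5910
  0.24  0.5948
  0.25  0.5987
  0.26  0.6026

-0.4207

T = 1.25;  σ√T = 0.4584
d₁ = [ln(47/51) + (0.055 + ½·0.41²)·1.25] / (σ√T) = (-0.0817 + 0.1738) / 0.4584 = 0.2010 → 0.20
N(d₁) = N(0.20) = 0.5793
Δ_put = N(d₁) − 1 = 0.5793 − 1 = -0.4207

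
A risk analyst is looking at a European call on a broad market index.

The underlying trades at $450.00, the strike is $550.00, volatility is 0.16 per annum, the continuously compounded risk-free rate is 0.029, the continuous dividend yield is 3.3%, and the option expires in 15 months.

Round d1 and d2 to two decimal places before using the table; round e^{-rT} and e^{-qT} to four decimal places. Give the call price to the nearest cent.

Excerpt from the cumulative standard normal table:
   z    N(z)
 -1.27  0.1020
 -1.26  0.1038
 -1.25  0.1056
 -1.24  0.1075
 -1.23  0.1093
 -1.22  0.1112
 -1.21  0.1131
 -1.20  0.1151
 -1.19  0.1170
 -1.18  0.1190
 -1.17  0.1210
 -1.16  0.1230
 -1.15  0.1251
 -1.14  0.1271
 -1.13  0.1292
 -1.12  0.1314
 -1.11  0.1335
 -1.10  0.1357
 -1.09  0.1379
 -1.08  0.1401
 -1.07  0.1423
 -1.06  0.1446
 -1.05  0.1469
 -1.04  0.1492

$5.42

T = 1.25;  σ√T = 0.1789
d₁ = [ln(450/550) + (0.029 − 0.033 + 0.16²/2)·1.25] / 0.1789 = [-0.2007 + 0.0110] / 0.1789 = -1.0603 ⇒ -1.06
d₂ = d₁ − σ√T = -1.0603 − 0.1789 = -1.2392 ⇒ -1.24
e^(−qT) = e^(−0.033·1.25) = 0.9596;  e^(−rT) = e^(−0.029·1.25) = 0.9644
N(d₁) = N(-1.06) = 0.1446;  N(d₂) = N(-1.24) = 0.1075
C = 450·0.9596·0.1446 − 550·0.9644·0.1075 = 62.4412 − 57.0202 = 5.4210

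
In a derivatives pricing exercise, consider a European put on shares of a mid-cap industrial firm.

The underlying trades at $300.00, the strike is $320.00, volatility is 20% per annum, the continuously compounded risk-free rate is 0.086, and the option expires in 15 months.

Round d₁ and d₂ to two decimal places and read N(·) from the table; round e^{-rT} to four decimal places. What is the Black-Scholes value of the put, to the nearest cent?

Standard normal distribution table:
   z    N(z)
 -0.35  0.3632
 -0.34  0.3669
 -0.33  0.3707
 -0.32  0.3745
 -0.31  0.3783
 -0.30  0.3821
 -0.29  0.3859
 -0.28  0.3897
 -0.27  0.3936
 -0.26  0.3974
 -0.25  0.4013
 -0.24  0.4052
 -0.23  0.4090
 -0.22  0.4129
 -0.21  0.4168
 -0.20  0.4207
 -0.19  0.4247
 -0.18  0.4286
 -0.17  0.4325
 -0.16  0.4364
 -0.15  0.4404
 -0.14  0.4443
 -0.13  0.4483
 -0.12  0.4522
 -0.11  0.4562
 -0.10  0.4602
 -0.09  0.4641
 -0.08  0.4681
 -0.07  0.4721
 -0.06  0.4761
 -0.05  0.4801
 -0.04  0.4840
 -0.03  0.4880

$19.90

σ√T = 0.2 × 1.1180 = 0.2236
d₁ = [ln(300/320) + (0.086 + ½·0.2²)·1.25] / (σ√T) = (-0.0645 + 0.1325) / 0.2236 = 0.3039 → 0.30
d₂ = 0.3039 − 0.2236 = 0.0803 → 0.08
exp(−rT) = exp(−0.086·1.25) = 0.8981
P = 320·0.8981·N(-0.08) − 300·N(-0.30) = 320·0.8981·0.4681 − 300·0.3821 = 134.5282 − 114.6300 = 19.8982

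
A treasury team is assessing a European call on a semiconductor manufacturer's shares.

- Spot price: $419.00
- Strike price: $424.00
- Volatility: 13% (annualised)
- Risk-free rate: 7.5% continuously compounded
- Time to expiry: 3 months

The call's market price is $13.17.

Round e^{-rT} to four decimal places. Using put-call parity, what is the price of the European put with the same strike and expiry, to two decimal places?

e^(−rT) = e^(−0.075·0.25) = 0.9814
Put-call parity: C − P = S − K·e^(−rT) = 419 − 424·0.9814 = 419 − 416.1136 = 2.8864
P = C − (C − P) = 13.17 − (2.8864) = 10.2836

$10.28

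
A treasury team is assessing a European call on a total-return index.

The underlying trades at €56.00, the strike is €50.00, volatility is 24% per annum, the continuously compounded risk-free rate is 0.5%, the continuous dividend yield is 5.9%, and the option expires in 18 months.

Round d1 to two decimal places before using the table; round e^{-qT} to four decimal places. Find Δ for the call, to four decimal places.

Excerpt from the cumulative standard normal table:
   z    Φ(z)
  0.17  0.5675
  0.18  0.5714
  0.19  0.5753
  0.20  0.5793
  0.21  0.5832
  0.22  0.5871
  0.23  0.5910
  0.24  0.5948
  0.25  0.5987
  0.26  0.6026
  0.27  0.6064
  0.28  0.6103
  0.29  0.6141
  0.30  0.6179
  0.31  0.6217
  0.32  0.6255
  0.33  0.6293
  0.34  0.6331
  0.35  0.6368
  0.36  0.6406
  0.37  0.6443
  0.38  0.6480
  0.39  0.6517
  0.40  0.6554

σ√T = 0.24 × 1.2247 = 0.2939
d₁ = [ln(56/50) + (0.005 − 0.059 + 0.24²/2)·1.5] / 0.2939 = [0.1133 − 0.0378] / 0.2939 = 0.2570 ≈ 0.26
N(d₁) = N(0.26) = 0.6026
Δ_call = e^(−qT)·N(d₁) = 0.9153·0.6026 = 0.5516

0.5516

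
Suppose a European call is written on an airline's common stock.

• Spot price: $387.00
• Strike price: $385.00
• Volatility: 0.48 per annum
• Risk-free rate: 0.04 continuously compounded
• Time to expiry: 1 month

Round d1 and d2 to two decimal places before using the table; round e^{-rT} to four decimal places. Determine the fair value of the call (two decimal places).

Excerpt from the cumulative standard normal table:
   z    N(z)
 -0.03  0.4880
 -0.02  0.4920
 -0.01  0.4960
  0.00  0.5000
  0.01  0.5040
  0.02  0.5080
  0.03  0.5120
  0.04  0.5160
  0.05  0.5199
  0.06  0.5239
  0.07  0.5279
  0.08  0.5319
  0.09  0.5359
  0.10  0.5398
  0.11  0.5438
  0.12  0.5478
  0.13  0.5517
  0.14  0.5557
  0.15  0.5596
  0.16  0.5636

σ√T = 0.48 × 0.2887 = 0.1386
d₁ = [ln(387/385) + (0.04 + ½·0.48²)·0.08333] / (σ√T) = (0.0052 + 0.0129) / 0.1386 = 0.1307 ⇒ 0.13
d₂ = 0.1307 − 0.1386 = -0.0078 ⇒ -0.01
exp(−rT) = exp(−0.04·0.08333) = 0.9967
N(d₁) = N(0.13) = 0.5517;  N(d₂) = N(-0.01) = 0.4960
C = 387·0.5517 − 385·0.9967·0.4960 = 213.5079 − 190.3298 = 23.1781

$23.18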